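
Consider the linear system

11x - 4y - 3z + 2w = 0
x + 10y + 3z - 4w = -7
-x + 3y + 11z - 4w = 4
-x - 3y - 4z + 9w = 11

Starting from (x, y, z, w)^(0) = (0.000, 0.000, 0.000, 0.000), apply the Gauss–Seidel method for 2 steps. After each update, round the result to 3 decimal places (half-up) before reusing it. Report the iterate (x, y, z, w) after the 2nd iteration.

(-0.328, -0.339, 0.876, 1.462)

Iteration 1:
  x = (0 - (-4)·0.000 - (-3)·0.000 - (2)·0.000) / (11) = 0.000
  y = (-7 - (1)·0.000 - (3)·0.000 - (-4)·0.000) / (10) = -0.700
  z = (4 - (-1)·0.000 - (3)·-0.700 - (-4)·0.000) / (11) = 0.555
  w = (11 - (-1)·0.000 - (-3)·-0.700 - (-4)·0.555) / (9) = 1.236
Iteration 2:
  x = (0 - (-4)·-0.700 - (-3)·0.555 - (2)·1.236) / (11) = -0.328
  y = (-7 - (1)·-0.328 - (3)·0.555 - (-4)·1.236) / (10) = -0.339
  z = (4 - (-1)·-0.328 - (3)·-0.339 - (-4)·1.236) / (11) = 0.876
  w = (11 - (-1)·-0.328 - (-3)·-0.339 - (-4)·0.876) / (9) = 1.462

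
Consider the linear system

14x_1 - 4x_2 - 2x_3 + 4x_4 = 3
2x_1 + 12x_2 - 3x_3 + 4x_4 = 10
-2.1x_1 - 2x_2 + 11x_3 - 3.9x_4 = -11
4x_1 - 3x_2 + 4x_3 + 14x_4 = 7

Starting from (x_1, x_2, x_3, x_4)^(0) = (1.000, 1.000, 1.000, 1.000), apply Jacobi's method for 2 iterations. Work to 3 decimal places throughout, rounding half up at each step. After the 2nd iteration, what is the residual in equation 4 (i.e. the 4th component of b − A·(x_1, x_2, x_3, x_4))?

2.456

Iteration 1:
  x_1 = (3 - (-4)·1.000 - (-2)·1.000 - (4)·1.000) / (14) = 0.357
  x_2 = (10 - (2)·1.000 - (-3)·1.000 - (4)·1.000) / (12) = 0.583
  x_3 = (-11 - (-2.1)·1.000 - (-2)·1.000 - (-3.9)·1.000) / (11) = -0.273
  x_4 = (7 - (4)·1.000 - (-3)·1.000 - (4)·1.000) / (14) = 0.143
Iteration 2:
  x_1 = (3 - (-4)·0.583 - (-2)·-0.273 - (4)·0.143) / (14) = 0.301
  x_2 = (10 - (2)·0.357 - (-3)·-0.273 - (4)·0.143) / (12) = 0.658
  x_3 = (-11 - (-2.1)·0.357 - (-2)·0.583 - (-3.9)·0.143) / (11) = -0.775
  x_4 = (7 - (4)·0.357 - (-3)·0.583 - (4)·-0.273) / (14) = 0.601
Residual b − A·x = (-2.536, -3.227, 1.817, 2.456)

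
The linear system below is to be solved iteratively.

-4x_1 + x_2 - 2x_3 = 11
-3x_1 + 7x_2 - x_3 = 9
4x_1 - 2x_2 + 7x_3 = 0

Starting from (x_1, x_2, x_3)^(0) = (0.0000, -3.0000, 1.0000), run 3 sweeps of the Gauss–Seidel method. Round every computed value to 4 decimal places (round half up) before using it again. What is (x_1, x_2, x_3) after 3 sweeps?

(-3.8797, -0.0600, 2.1998)

Iteration 1:
  x_1 = (11 - (1)·-3.0000 - (-2)·1.0000) / (-4) = -4.0000
  x_2 = (9 - (-3)·-4.0000 - (-1)·1.0000) / (7) = -0.2857
  x_3 = (0 - (4)·-4.0000 - (-2)·-0.2857) / (7) = 2.2041
Iteration 2:
  x_1 = (11 - (1)·-0.2857 - (-2)·2.2041) / (-4) = -3.9235
  x_2 = (9 - (-3)·-3.9235 - (-1)·2.2041) / (7) = -0.0809
  x_3 = (0 - (4)·-3.9235 - (-2)·-0.0809) / (7) = 2.2189
Iteration 3:
  x_1 = (11 - (1)·-0.0809 - (-2)·2.2189) / (-4) = -3.8797
  x_2 = (9 - (-3)·-3.8797 - (-1)·2.2189) / (7) = -0.0600
  x_3 = (0 - (4)·-3.8797 - (-2)·-0.0600) / (7) = 2.1998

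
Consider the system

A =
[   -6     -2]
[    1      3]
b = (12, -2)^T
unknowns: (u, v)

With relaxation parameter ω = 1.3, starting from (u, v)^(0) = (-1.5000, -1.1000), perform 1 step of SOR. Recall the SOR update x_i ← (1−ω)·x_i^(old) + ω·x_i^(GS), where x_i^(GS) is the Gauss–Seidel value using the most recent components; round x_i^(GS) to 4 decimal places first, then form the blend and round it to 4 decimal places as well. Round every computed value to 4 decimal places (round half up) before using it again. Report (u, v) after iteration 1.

(-1.6733, 0.1884)

Iteration 1:
  u: GS value = (12 - (-2)·-1.1000) / (-6) = -1.6333;  u ← (1−ω)·-1.5000 + ω·-1.6333 = -1.6733
  v: GS value = (-2 - (1)·-1.6733) / (3) = -0.1089;  v ← (1−ω)·-1.1000 + ω·-0.1089 = 0.1884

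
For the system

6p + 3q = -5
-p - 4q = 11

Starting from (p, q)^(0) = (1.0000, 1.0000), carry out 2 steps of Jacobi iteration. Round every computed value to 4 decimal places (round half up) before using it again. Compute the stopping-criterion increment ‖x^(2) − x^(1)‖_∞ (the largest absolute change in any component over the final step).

2.0000

Iteration 1:
  p = (-5 - (3)·1.0000) / (6) = -1.3333
  q = (11 - (-1)·1.0000) / (-4) = -3.0000
Iteration 2:
  p = (-5 - (3)·-3.0000) / (6) = 0.6667
  q = (11 - (-1)·-1.3333) / (-4) = -2.4167
Change: (2.0000, 0.5833) → max |·| = 2.0000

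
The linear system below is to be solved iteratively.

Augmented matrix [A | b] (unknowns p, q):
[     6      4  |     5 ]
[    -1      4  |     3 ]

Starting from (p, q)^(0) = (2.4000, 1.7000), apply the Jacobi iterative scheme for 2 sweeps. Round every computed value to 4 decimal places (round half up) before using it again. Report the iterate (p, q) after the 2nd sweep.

Iteration 1:
  p = (5 - (4)·1.7000) / (6) = -0.3000
  q = (3 - (-1)·2.4000) / (4) = 1.3500
Iteration 2:
  p = (5 - (4)·1.3500) / (6) = -0.0667
  q = (3 - (-1)·-0.3000) / (4) = 0.6750

(-0.0667, 0.6750)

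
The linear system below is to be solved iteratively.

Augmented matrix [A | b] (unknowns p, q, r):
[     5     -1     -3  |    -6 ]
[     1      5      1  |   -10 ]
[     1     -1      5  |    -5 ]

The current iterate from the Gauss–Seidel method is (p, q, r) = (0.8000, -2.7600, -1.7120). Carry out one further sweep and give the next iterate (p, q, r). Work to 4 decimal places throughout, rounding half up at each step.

One sweep:
  p = (-6 - (-1)·-2.7600 - (-3)·-1.7120) / (5) = -2.7792
  q = (-10 - (1)·-2.7792 - (1)·-1.7120) / (5) = -1.1018
  r = (-5 - (1)·-2.7792 - (-1)·-1.1018) / (5) = -0.6645

(-2.7792, -1.1018, -0.6645)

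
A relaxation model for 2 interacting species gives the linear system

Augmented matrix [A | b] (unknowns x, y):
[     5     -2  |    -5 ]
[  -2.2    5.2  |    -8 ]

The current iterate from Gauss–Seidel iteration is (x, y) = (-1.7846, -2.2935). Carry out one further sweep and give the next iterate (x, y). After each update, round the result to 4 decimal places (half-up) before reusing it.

One sweep:
  x = (-5 - (-2)·-2.2935) / (5) = -1.9174
  y = (-8 - (-2.2)·-1.9174) / (5.2) = -2.3497

(-1.9174, -2.3497)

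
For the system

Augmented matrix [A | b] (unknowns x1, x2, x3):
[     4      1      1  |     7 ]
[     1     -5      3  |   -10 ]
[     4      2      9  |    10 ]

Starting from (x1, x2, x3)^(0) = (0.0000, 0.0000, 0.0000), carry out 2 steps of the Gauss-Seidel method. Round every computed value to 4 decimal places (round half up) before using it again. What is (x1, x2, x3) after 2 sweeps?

Iteration 1:
  x1 = (7 - (1)·0.0000 - (1)·0.0000) / (4) = 1.7500
  x2 = (-10 - (1)·1.7500 - (3)·0.0000) / (-5) = 2.3500
  x3 = (10 - (4)·1.7500 - (2)·2.3500) / (9) = -0.1889
Iteration 2:
  x1 = (7 - (1)·2.3500 - (1)·-0.1889) / (4) = 1.2097
  x2 = (-10 - (1)·1.2097 - (3)·-0.1889) / (-5) = 2.1286
  x3 = (10 - (4)·1.2097 - (2)·2.1286) / (9) = 0.1004

(1.2097, 2.1286, 0.1004)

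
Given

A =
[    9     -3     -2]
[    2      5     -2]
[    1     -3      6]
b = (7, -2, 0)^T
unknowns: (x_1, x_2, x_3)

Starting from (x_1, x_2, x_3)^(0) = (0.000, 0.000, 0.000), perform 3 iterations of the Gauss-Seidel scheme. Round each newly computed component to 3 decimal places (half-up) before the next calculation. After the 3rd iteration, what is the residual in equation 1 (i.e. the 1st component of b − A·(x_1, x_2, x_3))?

0.066

Iteration 1:
  x_1 = (7 - (-3)·0.000 - (-2)·0.000) / (9) = 0.778
  x_2 = (-2 - (2)·0.778 - (-2)·0.000) / (5) = -0.711
  x_3 = (0 - (1)·0.778 - (-3)·-0.711) / (6) = -0.485
Iteration 2:
  x_1 = (7 - (-3)·-0.711 - (-2)·-0.485) / (9) = 0.433
  x_2 = (-2 - (2)·0.433 - (-2)·-0.485) / (5) = -0.767
  x_3 = (0 - (1)·0.433 - (-3)·-0.767) / (6) = -0.456
Iteration 3:
  x_1 = (7 - (-3)·-0.767 - (-2)·-0.456) / (9) = 0.421
  x_2 = (-2 - (2)·0.421 - (-2)·-0.456) / (5) = -0.751
  x_3 = (0 - (1)·0.421 - (-3)·-0.751) / (6) = -0.446
Residual b − A·x = (0.066, 0.021, 0.002)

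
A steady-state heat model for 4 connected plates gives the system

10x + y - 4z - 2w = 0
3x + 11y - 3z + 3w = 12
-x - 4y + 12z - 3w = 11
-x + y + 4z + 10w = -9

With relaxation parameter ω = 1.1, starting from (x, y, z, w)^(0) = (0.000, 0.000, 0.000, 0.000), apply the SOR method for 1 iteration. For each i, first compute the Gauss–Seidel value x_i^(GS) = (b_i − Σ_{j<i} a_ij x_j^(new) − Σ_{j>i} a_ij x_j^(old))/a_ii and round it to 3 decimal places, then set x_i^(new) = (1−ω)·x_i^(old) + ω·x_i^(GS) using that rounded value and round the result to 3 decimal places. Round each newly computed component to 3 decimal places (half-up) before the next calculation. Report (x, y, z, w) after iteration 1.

(0.000, 1.200, 1.449, -1.760)

Iteration 1:
  x: GS value = (0 - (1)·0.000 - (-4)·0.000 - (-2)·0.000) / (10) = 0.000;  x ← (1−ω)·0.000 + ω·0.000 = 0.000
  y: GS value = (12 - (3)·0.000 - (-3)·0.000 - (3)·0.000) / (11) = 1.091;  y ← (1−ω)·0.000 + ω·1.091 = 1.200
  z: GS value = (11 - (-1)·0.000 - (-4)·1.200 - (-3)·0.000) / (12) = 1.317;  z ← (1−ω)·0.000 + ω·1.317 = 1.449
  w: GS value = (-9 - (-1)·0.000 - (1)·1.200 - (4)·1.449) / (10) = -1.600;  w ← (1−ω)·0.000 + ω·-1.600 = -1.760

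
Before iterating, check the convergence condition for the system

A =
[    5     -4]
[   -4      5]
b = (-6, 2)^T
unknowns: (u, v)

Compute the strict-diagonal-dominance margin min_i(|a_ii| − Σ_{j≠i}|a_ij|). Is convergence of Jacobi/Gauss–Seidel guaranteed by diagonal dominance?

row 1: |5| − (4) = 1
row 2: |5| − (4) = 1
minimum over rows = 1 → strictly diagonally dominant (convergence guaranteed)

1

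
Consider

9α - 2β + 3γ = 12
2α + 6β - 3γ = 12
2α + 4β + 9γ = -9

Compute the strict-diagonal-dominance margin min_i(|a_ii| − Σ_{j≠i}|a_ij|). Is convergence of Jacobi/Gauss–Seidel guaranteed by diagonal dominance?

1

row 1: |9| − (2+3) = 4
row 2: |6| − (2+3) = 1
row 3: |9| − (2+4) = 3
minimum over rows = 1 → strictly diagonally dominant (convergence guaranteed)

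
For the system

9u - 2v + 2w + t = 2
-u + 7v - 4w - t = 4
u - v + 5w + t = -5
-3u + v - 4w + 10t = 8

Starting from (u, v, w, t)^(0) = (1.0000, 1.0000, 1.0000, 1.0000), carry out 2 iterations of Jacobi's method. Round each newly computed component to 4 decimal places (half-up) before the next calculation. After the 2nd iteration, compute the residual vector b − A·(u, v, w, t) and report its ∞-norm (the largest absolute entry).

3.6798

Iteration 1:
  u = (2 - (-2)·1.0000 - (2)·1.0000 - (1)·1.0000) / (9) = 0.1111
  v = (4 - (-1)·1.0000 - (-4)·1.0000 - (-1)·1.0000) / (7) = 1.4286
  w = (-5 - (1)·1.0000 - (-1)·1.0000 - (1)·1.0000) / (5) = -1.2000
  t = (8 - (-3)·1.0000 - (1)·1.0000 - (-4)·1.0000) / (10) = 1.4000
Iteration 2:
  u = (2 - (-2)·1.4286 - (2)·-1.2000 - (1)·1.4000) / (9) = 0.6508
  v = (4 - (-1)·0.1111 - (-4)·-1.2000 - (-1)·1.4000) / (7) = 0.1016
  w = (-5 - (1)·0.1111 - (-1)·1.4286 - (1)·1.4000) / (5) = -1.0165
  t = (8 - (-3)·0.1111 - (1)·1.4286 - (-4)·-1.2000) / (10) = 0.2105
Residual b − A·x = (-1.8315, 0.0841, -0.6772, 3.6798); ∞-norm = 3.6798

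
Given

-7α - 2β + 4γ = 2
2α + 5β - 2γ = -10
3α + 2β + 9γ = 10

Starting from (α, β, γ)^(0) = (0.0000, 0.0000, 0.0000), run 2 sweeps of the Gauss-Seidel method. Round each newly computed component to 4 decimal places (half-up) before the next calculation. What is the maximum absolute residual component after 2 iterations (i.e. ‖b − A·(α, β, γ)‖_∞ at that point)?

Iteration 1:
  α = (2 - (-2)·0.0000 - (4)·0.0000) / (-7) = -0.2857
  β = (-10 - (2)·-0.2857 - (-2)·0.0000) / (5) = -1.8857
  γ = (10 - (3)·-0.2857 - (2)·-1.8857) / (9) = 1.6254
Iteration 2:
  α = (2 - (-2)·-1.8857 - (4)·1.6254) / (-7) = 1.1819
  β = (-10 - (2)·1.1819 - (-2)·1.6254) / (5) = -1.8226
  γ = (10 - (3)·1.1819 - (2)·-1.8226) / (9) = 1.1222
Residual b − A·x = (2.1393, -1.0064, -0.0003); ∞-norm = 2.1393

2.1393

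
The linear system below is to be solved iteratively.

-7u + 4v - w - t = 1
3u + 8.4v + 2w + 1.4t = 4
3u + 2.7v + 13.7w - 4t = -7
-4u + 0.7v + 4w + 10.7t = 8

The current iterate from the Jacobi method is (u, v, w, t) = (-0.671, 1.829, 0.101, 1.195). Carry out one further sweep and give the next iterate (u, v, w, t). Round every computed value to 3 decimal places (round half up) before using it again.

One sweep:
  u = (1 - (4)·1.829 - (-1)·0.101 - (-1)·1.195) / (-7) = 0.717
  v = (4 - (3)·-0.671 - (2)·0.101 - (1.4)·1.195) / (8.4) = 0.493
  w = (-7 - (3)·-0.671 - (2.7)·1.829 - (-4)·1.195) / (13.7) = -0.376
  t = (8 - (-4)·-0.671 - (0.7)·1.829 - (4)·0.101) / (10.7) = 0.339

(0.717, 0.493, -0.376, 0.339)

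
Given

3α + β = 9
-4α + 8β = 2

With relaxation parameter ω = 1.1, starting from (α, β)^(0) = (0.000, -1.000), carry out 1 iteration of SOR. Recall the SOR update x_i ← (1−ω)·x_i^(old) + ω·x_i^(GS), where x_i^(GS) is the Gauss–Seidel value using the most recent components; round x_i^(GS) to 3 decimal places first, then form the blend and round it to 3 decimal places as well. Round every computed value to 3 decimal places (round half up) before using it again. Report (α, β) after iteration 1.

(3.666, 2.391)

Iteration 1:
  α: GS value = (9 - (1)·-1.000) / (3) = 3.333;  α ← (1−ω)·0.000 + ω·3.333 = 3.666
  β: GS value = (2 - (-4)·3.666) / (8) = 2.083;  β ← (1−ω)·-1.000 + ω·2.083 = 2.391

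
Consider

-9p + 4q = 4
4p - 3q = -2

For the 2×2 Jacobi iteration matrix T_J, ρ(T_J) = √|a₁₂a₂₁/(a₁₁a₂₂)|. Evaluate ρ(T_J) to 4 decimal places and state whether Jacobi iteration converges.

a₁₂a₂₁/(a₁₁a₂₂) = (4)·(4) / ((-9)·(-3)) = 0.592593
ρ = √|0.592593| = √0.592593 = 0.7698
ρ < 1, so Jacobi converges

0.7698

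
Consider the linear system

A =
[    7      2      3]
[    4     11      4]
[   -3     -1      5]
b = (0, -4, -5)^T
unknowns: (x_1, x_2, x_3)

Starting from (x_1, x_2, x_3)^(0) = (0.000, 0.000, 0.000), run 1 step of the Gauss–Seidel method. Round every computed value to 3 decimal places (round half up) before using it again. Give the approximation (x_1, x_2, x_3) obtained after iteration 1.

(0.000, -0.364, -1.073)

Iteration 1:
  x_1 = (0 - (2)·0.000 - (3)·0.000) / (7) = 0.000
  x_2 = (-4 - (4)·0.000 - (4)·0.000) / (11) = -0.364
  x_3 = (-5 - (-3)·0.000 - (-1)·-0.364) / (5) = -1.073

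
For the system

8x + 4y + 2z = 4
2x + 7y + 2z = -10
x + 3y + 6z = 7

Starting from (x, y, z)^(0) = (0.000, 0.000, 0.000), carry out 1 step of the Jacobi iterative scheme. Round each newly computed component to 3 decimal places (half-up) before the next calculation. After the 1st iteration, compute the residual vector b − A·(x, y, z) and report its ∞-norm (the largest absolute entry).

Iteration 1:
  x = (4 - (4)·0.000 - (2)·0.000) / (8) = 0.500
  y = (-10 - (2)·0.000 - (2)·0.000) / (7) = -1.429
  z = (7 - (1)·0.000 - (3)·0.000) / (6) = 1.167
Residual b − A·x = (3.382, -3.331, 3.785); ∞-norm = 3.785

3.785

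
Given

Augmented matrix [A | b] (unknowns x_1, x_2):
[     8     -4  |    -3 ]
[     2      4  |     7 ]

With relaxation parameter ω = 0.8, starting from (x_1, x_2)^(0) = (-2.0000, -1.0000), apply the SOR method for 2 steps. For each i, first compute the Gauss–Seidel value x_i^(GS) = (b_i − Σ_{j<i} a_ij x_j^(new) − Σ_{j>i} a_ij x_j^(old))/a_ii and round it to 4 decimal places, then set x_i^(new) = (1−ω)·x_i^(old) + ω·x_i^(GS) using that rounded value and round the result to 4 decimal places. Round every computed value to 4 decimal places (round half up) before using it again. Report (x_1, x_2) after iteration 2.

Iteration 1:
  x_1: GS value = (-3 - (-4)·-1.0000) / (8) = -0.8750;  x_1 ← (1−ω)·-2.0000 + ω·-0.8750 = -1.1000
  x_2: GS value = (7 - (2)·-1.1000) / (4) = 2.3000;  x_2 ← (1−ω)·-1.0000 + ω·2.3000 = 1.6400
Iteration 2:
  x_1: GS value = (-3 - (-4)·1.6400) / (8) = 0.4450;  x_1 ← (1−ω)·-1.1000 + ω·0.4450 = 0.1360
  x_2: GS value = (7 - (2)·0.1360) / (4) = 1.6820;  x_2 ← (1−ω)·1.6400 + ω·1.6820 = 1.6736

(0.1360, 1.6736)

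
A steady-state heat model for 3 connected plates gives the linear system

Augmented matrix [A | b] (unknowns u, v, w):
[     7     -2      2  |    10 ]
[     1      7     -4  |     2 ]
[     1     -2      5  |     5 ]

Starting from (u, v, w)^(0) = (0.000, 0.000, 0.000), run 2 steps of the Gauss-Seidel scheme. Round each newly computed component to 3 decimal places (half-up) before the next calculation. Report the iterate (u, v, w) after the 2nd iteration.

(1.239, 0.536, 0.967)

Iteration 1:
  u = (10 - (-2)·0.000 - (2)·0.000) / (7) = 1.429
  v = (2 - (1)·1.429 - (-4)·0.000) / (7) = 0.082
  w = (5 - (1)·1.429 - (-2)·0.082) / (5) = 0.747
Iteration 2:
  u = (10 - (-2)·0.082 - (2)·0.747) / (7) = 1.239
  v = (2 - (1)·1.239 - (-4)·0.747) / (7) = 0.536
  w = (5 - (1)·1.239 - (-2)·0.536) / (5) = 0.967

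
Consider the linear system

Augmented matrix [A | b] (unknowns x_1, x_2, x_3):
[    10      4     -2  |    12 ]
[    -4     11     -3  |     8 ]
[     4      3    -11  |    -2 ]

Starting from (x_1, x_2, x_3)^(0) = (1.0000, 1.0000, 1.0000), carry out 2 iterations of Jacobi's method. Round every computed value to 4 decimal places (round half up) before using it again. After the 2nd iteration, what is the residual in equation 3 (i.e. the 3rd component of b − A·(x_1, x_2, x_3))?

0.8752

Iteration 1:
  x_1 = (12 - (4)·1.0000 - (-2)·1.0000) / (10) = 1.0000
  x_2 = (8 - (-4)·1.0000 - (-3)·1.0000) / (11) = 1.3636
  x_3 = (-2 - (4)·1.0000 - (3)·1.0000) / (-11) = 0.8182
Iteration 2:
  x_1 = (12 - (4)·1.3636 - (-2)·0.8182) / (10) = 0.8182
  x_2 = (8 - (-4)·1.0000 - (-3)·0.8182) / (11) = 1.3141
  x_3 = (-2 - (4)·1.0000 - (3)·1.3636) / (-11) = 0.9173
Residual b − A·x = (0.3962, -0.4304, 0.8752)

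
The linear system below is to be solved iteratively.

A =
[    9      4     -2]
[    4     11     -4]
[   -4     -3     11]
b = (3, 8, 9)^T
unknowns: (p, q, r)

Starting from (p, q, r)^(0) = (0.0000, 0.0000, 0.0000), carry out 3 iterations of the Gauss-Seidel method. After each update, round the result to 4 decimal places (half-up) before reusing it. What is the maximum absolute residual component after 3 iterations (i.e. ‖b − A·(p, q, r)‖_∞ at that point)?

Iteration 1:
  p = (3 - (4)·0.0000 - (-2)·0.0000) / (9) = 0.3333
  q = (8 - (4)·0.3333 - (-4)·0.0000) / (11) = 0.6061
  r = (9 - (-4)·0.3333 - (-3)·0.6061) / (11) = 1.1047
Iteration 2:
  p = (3 - (4)·0.6061 - (-2)·1.1047) / (9) = 0.3094
  q = (8 - (4)·0.3094 - (-4)·1.1047) / (11) = 1.0165
  r = (9 - (-4)·0.3094 - (-3)·1.0165) / (11) = 1.2079
Iteration 3:
  p = (3 - (4)·1.0165 - (-2)·1.2079) / (9) = 0.1500
  q = (8 - (4)·0.1500 - (-4)·1.2079) / (11) = 1.1120
  r = (9 - (-4)·0.1500 - (-3)·1.1120) / (11) = 1.1760
Residual b − A·x = (-0.4460, -0.1280, 0.0000); ∞-norm = 0.4460

0.4460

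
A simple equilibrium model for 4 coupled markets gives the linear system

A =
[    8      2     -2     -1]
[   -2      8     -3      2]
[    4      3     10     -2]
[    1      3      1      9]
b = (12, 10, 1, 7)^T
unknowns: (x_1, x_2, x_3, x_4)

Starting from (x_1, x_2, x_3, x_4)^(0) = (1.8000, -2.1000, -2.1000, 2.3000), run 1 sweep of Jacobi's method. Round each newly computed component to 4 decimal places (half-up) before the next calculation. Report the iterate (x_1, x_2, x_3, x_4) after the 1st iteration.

(1.7875, 0.3375, 0.4700, 1.5111)

Iteration 1:
  x_1 = (12 - (2)·-2.1000 - (-2)·-2.1000 - (-1)·2.3000) / (8) = 1.7875
  x_2 = (10 - (-2)·1.8000 - (-3)·-2.1000 - (2)·2.3000) / (8) = 0.3375
  x_3 = (1 - (4)·1.8000 - (3)·-2.1000 - (-2)·2.3000) / (10) = 0.4700
  x_4 = (7 - (1)·1.8000 - (3)·-2.1000 - (1)·-2.1000) / (9) = 1.5111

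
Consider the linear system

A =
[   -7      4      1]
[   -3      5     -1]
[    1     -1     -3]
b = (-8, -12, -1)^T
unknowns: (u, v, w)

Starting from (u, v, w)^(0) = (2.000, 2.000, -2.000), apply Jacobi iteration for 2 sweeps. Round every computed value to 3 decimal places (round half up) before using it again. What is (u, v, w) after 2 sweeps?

(0.276, -1.133, 1.533)

Iteration 1:
  u = (-8 - (4)·2.000 - (1)·-2.000) / (-7) = 2.000
  v = (-12 - (-3)·2.000 - (-1)·-2.000) / (5) = -1.600
  w = (-1 - (1)·2.000 - (-1)·2.000) / (-3) = 0.333
Iteration 2:
  u = (-8 - (4)·-1.600 - (1)·0.333) / (-7) = 0.276
  v = (-12 - (-3)·2.000 - (-1)·0.333) / (5) = -1.133
  w = (-1 - (1)·2.000 - (-1)·-1.600) / (-3) = 1.533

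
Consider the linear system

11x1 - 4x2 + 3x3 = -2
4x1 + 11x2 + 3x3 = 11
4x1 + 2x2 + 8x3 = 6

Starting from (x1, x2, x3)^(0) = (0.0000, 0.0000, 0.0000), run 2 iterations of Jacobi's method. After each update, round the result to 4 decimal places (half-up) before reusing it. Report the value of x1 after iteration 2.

-0.0227

Iteration 1:
  x1 = (-2 - (-4)·0.0000 - (3)·0.0000) / (11) = -0.1818
  x2 = (11 - (4)·0.0000 - (3)·0.0000) / (11) = 1.0000
  x3 = (6 - (4)·0.0000 - (2)·0.0000) / (8) = 0.7500
Iteration 2:
  x1 = (-2 - (-4)·1.0000 - (3)·0.7500) / (11) = -0.0227
  x2 = (11 - (4)·-0.1818 - (3)·0.7500) / (11) = 0.8616
  x3 = (6 - (4)·-0.1818 - (2)·1.0000) / (8) = 0.5909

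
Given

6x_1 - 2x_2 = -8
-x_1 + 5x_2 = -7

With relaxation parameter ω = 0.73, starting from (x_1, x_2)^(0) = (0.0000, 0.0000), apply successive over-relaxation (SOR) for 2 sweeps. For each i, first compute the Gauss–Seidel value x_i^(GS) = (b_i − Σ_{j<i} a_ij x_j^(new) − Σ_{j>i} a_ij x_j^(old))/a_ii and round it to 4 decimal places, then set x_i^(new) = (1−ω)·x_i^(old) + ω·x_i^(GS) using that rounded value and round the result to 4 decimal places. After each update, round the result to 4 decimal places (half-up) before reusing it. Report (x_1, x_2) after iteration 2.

Iteration 1:
  x_1: GS value = (-8 - (-2)·0.0000) / (6) = -1.3333;  x_1 ← (1−ω)·0.0000 + ω·-1.3333 = -0.9733
  x_2: GS value = (-7 - (-1)·-0.9733) / (5) = -1.5947;  x_2 ← (1−ω)·0.0000 + ω·-1.5947 = -1.1641
Iteration 2:
  x_1: GS value = (-8 - (-2)·-1.1641) / (6) = -1.7214;  x_1 ← (1−ω)·-0.9733 + ω·-1.7214 = -1.5194
  x_2: GS value = (-7 - (-1)·-1.5194) / (5) = -1.7039;  x_2 ← (1−ω)·-1.1641 + ω·-1.7039 = -1.5582

(-1.5194, -1.5582)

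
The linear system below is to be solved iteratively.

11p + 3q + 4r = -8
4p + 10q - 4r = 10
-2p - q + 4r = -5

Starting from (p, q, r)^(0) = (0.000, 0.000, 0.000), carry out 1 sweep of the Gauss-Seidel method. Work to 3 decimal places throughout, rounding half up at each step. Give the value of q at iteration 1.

1.291

Iteration 1:
  p = (-8 - (3)·0.000 - (4)·0.000) / (11) = -0.727
  q = (10 - (4)·-0.727 - (-4)·0.000) / (10) = 1.291
  r = (-5 - (-2)·-0.727 - (-1)·1.291) / (4) = -1.291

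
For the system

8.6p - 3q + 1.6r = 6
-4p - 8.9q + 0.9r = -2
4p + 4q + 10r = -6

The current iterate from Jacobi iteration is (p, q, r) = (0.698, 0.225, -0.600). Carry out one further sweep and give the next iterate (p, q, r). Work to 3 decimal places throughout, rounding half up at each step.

One sweep:
  p = (6 - (-3)·0.225 - (1.6)·-0.600) / (8.6) = 0.888
  q = (-2 - (-4)·0.698 - (0.9)·-0.600) / (-8.9) = -0.150
  r = (-6 - (4)·0.698 - (4)·0.225) / (10) = -0.969

(0.888, -0.150, -0.969)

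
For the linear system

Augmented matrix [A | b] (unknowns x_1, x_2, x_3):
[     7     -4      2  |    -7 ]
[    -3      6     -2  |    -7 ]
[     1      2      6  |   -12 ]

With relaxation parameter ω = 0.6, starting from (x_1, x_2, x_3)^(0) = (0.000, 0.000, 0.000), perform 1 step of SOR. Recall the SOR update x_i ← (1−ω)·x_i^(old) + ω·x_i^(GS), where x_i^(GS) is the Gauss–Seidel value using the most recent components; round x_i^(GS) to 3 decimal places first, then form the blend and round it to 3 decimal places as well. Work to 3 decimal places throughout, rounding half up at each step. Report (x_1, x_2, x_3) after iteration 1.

Iteration 1:
  x_1: GS value = (-7 - (-4)·0.000 - (2)·0.000) / (7) = -1.000;  x_1 ← (1−ω)·0.000 + ω·-1.000 = -0.600
  x_2: GS value = (-7 - (-3)·-0.600 - (-2)·0.000) / (6) = -1.467;  x_2 ← (1−ω)·0.000 + ω·-1.467 = -0.880
  x_3: GS value = (-12 - (1)·-0.600 - (2)·-0.880) / (6) = -1.607;  x_3 ← (1−ω)·0.000 + ω·-1.607 = -0.964

(-0.600, -0.880, -0.964)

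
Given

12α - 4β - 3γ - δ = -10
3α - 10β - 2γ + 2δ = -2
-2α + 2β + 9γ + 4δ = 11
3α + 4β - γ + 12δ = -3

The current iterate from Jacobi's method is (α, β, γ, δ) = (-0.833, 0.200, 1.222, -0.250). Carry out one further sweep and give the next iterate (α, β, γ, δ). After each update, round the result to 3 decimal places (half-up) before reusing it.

One sweep:
  α = (-10 - (-4)·0.200 - (-3)·1.222 - (-1)·-0.250) / (12) = -0.482
  β = (-2 - (3)·-0.833 - (-2)·1.222 - (2)·-0.250) / (-10) = -0.344
  γ = (11 - (-2)·-0.833 - (2)·0.200 - (4)·-0.250) / (9) = 1.104
  δ = (-3 - (3)·-0.833 - (4)·0.200 - (-1)·1.222) / (12) = -0.007

(-0.482, -0.344, 1.104, -0.007)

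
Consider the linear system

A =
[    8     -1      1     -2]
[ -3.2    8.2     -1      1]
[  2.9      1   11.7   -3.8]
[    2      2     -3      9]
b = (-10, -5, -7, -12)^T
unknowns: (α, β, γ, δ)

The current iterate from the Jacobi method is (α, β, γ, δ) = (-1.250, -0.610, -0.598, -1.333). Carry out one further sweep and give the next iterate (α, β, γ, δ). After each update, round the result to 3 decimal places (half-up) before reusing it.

One sweep:
  α = (-10 - (-1)·-0.610 - (1)·-0.598 - (-2)·-1.333) / (8) = -1.585
  β = (-5 - (-3.2)·-1.250 - (-1)·-0.598 - (1)·-1.333) / (8.2) = -1.008
  γ = (-7 - (2.9)·-1.250 - (1)·-0.610 - (-3.8)·-1.333) / (11.7) = -0.669
  δ = (-12 - (2)·-1.250 - (2)·-0.610 - (-3)·-0.598) / (9) = -1.119

(-1.585, -1.008, -0.669, -1.119)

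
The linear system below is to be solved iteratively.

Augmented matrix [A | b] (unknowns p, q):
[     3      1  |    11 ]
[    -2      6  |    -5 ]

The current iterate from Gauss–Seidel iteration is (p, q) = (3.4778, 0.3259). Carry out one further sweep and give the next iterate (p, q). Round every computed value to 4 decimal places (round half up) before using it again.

One sweep:
  p = (11 - (1)·0.3259) / (3) = 3.5580
  q = (-5 - (-2)·3.5580) / (6) = 0.3527

(3.5580, 0.3527)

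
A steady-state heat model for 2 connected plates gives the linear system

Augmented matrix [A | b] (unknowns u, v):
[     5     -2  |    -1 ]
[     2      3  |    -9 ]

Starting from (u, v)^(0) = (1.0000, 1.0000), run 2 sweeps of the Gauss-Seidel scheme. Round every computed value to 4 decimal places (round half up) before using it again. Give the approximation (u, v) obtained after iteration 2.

(-1.4533, -2.0311)

Iteration 1:
  u = (-1 - (-2)·1.0000) / (5) = 0.2000
  v = (-9 - (2)·0.2000) / (3) = -3.1333
Iteration 2:
  u = (-1 - (-2)·-3.1333) / (5) = -1.4533
  v = (-9 - (2)·-1.4533) / (3) = -2.0311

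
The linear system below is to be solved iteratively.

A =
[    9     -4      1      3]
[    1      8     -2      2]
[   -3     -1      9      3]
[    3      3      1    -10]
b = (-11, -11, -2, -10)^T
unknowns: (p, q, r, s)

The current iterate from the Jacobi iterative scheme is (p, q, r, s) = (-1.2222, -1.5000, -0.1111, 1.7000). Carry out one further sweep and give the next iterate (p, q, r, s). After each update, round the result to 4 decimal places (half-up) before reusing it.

(-2.4432, -1.6750, -1.3630, 0.1722)

One sweep:
  p = (-11 - (-4)·-1.5000 - (1)·-0.1111 - (3)·1.7000) / (9) = -2.4432
  q = (-11 - (1)·-1.2222 - (-2)·-0.1111 - (2)·1.7000) / (8) = -1.6750
  r = (-2 - (-3)·-1.2222 - (-1)·-1.5000 - (3)·1.7000) / (9) = -1.3630
  s = (-10 - (3)·-1.2222 - (3)·-1.5000 - (1)·-0.1111) / (-10) = 0.1722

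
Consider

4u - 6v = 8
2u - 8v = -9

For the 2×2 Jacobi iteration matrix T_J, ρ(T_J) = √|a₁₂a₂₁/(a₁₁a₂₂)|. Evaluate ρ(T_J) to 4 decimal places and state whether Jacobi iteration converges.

0.6124

a₁₂a₂₁/(a₁₁a₂₂) = (-6)·(2) / ((4)·(-8)) = 0.375000
ρ = √|0.375000| = √0.375000 = 0.6124
ρ < 1, so Jacobi converges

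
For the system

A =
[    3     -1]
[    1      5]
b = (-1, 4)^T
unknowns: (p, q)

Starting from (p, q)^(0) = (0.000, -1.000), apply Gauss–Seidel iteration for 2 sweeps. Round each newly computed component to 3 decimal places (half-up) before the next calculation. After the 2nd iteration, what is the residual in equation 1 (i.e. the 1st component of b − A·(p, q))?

Iteration 1:
  p = (-1 - (-1)·-1.000) / (3) = -0.667
  q = (4 - (1)·-0.667) / (5) = 0.933
Iteration 2:
  p = (-1 - (-1)·0.933) / (3) = -0.022
  q = (4 - (1)·-0.022) / (5) = 0.804
Residual b − A·x = (-0.130, 0.002)

-0.130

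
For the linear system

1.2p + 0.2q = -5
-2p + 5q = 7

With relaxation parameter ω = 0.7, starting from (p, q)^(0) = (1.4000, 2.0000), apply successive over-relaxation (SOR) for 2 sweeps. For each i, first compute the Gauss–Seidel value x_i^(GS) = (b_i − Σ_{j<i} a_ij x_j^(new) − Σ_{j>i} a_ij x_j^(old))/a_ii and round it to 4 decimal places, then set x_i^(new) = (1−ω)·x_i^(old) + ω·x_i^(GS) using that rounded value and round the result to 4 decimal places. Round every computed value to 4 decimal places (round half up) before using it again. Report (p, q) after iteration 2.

Iteration 1:
  p: GS value = (-5 - (0.2)·2.0000) / (1.2) = -4.5000;  p ← (1−ω)·1.4000 + ω·-4.5000 = -2.7300
  q: GS value = (7 - (-2)·-2.7300) / (5) = 0.3080;  q ← (1−ω)·2.0000 + ω·0.3080 = 0.8156
Iteration 2:
  p: GS value = (-5 - (0.2)·0.8156) / (1.2) = -4.3026;  p ← (1−ω)·-2.7300 + ω·-4.3026 = -3.8308
  q: GS value = (7 - (-2)·-3.8308) / (5) = -0.1323;  q ← (1−ω)·0.8156 + ω·-0.1323 = 0.1521

(-3.8308, 0.1521)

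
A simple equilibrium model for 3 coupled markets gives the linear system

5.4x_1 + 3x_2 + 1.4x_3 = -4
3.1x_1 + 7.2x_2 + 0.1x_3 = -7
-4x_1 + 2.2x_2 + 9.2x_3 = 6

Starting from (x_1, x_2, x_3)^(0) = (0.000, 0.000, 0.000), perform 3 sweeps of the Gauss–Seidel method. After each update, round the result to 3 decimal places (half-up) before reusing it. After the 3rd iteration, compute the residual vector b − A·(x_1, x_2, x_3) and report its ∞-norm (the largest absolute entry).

Iteration 1:
  x_1 = (-4 - (3)·0.000 - (1.4)·0.000) / (5.4) = -0.741
  x_2 = (-7 - (3.1)·-0.741 - (0.1)·0.000) / (7.2) = -0.653
  x_3 = (6 - (-4)·-0.741 - (2.2)·-0.653) / (9.2) = 0.486
Iteration 2:
  x_1 = (-4 - (3)·-0.653 - (1.4)·0.486) / (5.4) = -0.504
  x_2 = (-7 - (3.1)·-0.504 - (0.1)·0.486) / (7.2) = -0.762
  x_3 = (6 - (-4)·-0.504 - (2.2)·-0.762) / (9.2) = 0.615
Iteration 3:
  x_1 = (-4 - (3)·-0.762 - (1.4)·0.615) / (5.4) = -0.477
  x_2 = (-7 - (3.1)·-0.477 - (0.1)·0.615) / (7.2) = -0.775
  x_3 = (6 - (-4)·-0.477 - (2.2)·-0.775) / (9.2) = 0.630
Residual b − A·x = (0.019, -0.004, 0.001); ∞-norm = 0.019

0.019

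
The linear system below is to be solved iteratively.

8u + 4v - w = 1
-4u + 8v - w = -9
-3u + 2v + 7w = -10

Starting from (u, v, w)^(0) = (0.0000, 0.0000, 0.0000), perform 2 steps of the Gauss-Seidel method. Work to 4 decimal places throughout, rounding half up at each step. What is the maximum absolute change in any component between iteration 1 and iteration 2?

0.3973

Iteration 1:
  u = (1 - (4)·0.0000 - (-1)·0.0000) / (8) = 0.1250
  v = (-9 - (-4)·0.1250 - (-1)·0.0000) / (8) = -1.0625
  w = (-10 - (-3)·0.1250 - (2)·-1.0625) / (7) = -1.0714
Iteration 2:
  u = (1 - (4)·-1.0625 - (-1)·-1.0714) / (8) = 0.5223
  v = (-9 - (-4)·0.5223 - (-1)·-1.0714) / (8) = -0.9978
  w = (-10 - (-3)·0.5223 - (2)·-0.9978) / (7) = -0.9196
Change: (0.3973, 0.0647, 0.1518) → max |·| = 0.3973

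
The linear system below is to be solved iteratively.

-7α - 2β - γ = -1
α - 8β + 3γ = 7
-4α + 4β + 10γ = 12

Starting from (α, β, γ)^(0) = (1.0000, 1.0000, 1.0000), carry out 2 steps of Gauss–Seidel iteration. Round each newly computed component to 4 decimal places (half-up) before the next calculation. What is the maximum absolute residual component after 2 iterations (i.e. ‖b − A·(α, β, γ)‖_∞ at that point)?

Iteration 1:
  α = (-1 - (-2)·1.0000 - (-1)·1.0000) / (-7) = -0.2857
  β = (7 - (1)·-0.2857 - (3)·1.0000) / (-8) = -0.5357
  γ = (12 - (-4)·-0.2857 - (4)·-0.5357) / (10) = 1.3000
Iteration 2:
  α = (-1 - (-2)·-0.5357 - (-1)·1.3000) / (-7) = 0.1102
  β = (7 - (1)·0.1102 - (3)·1.3000) / (-8) = -0.3737
  γ = (12 - (-4)·0.1102 - (4)·-0.3737) / (10) = 1.3936
Residual b − A·x = (0.4176, -0.2806, -0.0004); ∞-norm = 0.4176

0.4176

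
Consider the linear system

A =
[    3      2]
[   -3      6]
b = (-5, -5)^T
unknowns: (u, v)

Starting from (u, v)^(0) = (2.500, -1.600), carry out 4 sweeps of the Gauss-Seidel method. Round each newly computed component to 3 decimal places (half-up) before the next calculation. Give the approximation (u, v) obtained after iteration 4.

(-0.842, -1.254)

Iteration 1:
  u = (-5 - (2)·-1.600) / (3) = -0.600
  v = (-5 - (-3)·-0.600) / (6) = -1.133
Iteration 2:
  u = (-5 - (2)·-1.133) / (3) = -0.911
  v = (-5 - (-3)·-0.911) / (6) = -1.289
Iteration 3:
  u = (-5 - (2)·-1.289) / (3) = -0.807
  v = (-5 - (-3)·-0.807) / (6) = -1.237
Iteration 4:
  u = (-5 - (2)·-1.237) / (3) = -0.842
  v = (-5 - (-3)·-0.842) / (6) = -1.254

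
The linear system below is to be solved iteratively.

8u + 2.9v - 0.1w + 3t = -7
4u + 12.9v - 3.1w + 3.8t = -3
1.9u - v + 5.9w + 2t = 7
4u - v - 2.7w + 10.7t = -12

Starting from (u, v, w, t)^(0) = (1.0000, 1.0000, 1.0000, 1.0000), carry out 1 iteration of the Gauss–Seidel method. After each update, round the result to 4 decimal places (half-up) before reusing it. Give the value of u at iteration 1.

-1.6000

Iteration 1:
  u = (-7 - (2.9)·1.0000 - (-0.1)·1.0000 - (3)·1.0000) / (8) = -1.6000
  v = (-3 - (4)·-1.6000 - (-3.1)·1.0000 - (3.8)·1.0000) / (12.9) = 0.2093
  w = (7 - (1.9)·-1.6000 - (-1)·0.2093 - (2)·1.0000) / (5.9) = 1.3982
  t = (-12 - (4)·-1.6000 - (-1)·0.2093 - (-2.7)·1.3982) / (10.7) = -0.1510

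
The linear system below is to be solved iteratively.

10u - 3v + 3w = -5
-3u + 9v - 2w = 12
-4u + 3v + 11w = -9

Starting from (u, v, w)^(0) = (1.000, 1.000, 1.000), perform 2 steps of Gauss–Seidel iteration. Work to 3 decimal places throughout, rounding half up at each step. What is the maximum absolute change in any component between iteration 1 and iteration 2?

0.830

Iteration 1:
  u = (-5 - (-3)·1.000 - (3)·1.000) / (10) = -0.500
  v = (12 - (-3)·-0.500 - (-2)·1.000) / (9) = 1.389
  w = (-9 - (-4)·-0.500 - (3)·1.389) / (11) = -1.379
Iteration 2:
  u = (-5 - (-3)·1.389 - (3)·-1.379) / (10) = 0.330
  v = (12 - (-3)·0.330 - (-2)·-1.379) / (9) = 1.137
  w = (-9 - (-4)·0.330 - (3)·1.137) / (11) = -1.008
Change: (0.830, -0.252, 0.371) → max |·| = 0.830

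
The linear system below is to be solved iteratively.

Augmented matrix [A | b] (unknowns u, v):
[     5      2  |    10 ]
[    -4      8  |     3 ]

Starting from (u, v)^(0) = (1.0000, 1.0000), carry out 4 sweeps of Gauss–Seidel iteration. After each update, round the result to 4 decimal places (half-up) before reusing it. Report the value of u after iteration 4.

1.5412

Iteration 1:
  u = (10 - (2)·1.0000) / (5) = 1.6000
  v = (3 - (-4)·1.6000) / (8) = 1.1750
Iteration 2:
  u = (10 - (2)·1.1750) / (5) = 1.5300
  v = (3 - (-4)·1.5300) / (8) = 1.1400
Iteration 3:
  u = (10 - (2)·1.1400) / (5) = 1.5440
  v = (3 - (-4)·1.5440) / (8) = 1.1470
Iteration 4:
  u = (10 - (2)·1.1470) / (5) = 1.5412
  v = (3 - (-4)·1.5412) / (8) = 1.1456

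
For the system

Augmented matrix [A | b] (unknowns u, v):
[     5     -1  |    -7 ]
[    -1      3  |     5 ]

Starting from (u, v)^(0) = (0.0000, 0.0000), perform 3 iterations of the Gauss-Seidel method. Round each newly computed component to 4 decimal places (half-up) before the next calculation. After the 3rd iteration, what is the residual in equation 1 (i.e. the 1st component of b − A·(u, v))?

0.0053

Iteration 1:
  u = (-7 - (-1)·0.0000) / (5) = -1.4000
  v = (5 - (-1)·-1.4000) / (3) = 1.2000
Iteration 2:
  u = (-7 - (-1)·1.2000) / (5) = -1.1600
  v = (5 - (-1)·-1.1600) / (3) = 1.2800
Iteration 3:
  u = (-7 - (-1)·1.2800) / (5) = -1.1440
  v = (5 - (-1)·-1.1440) / (3) = 1.2853
Residual b − A·x = (0.0053, 0.0001)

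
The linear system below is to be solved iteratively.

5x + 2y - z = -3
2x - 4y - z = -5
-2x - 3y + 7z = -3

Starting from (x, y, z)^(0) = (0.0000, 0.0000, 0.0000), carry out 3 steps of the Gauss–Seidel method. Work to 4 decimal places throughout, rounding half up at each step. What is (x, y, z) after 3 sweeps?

Iteration 1:
  x = (-3 - (2)·0.0000 - (-1)·0.0000) / (5) = -0.6000
  y = (-5 - (2)·-0.6000 - (-1)·0.0000) / (-4) = 0.9500
  z = (-3 - (-2)·-0.6000 - (-3)·0.9500) / (7) = -0.1929
Iteration 2:
  x = (-3 - (2)·0.9500 - (-1)·-0.1929) / (5) = -1.0186
  y = (-5 - (2)·-1.0186 - (-1)·-0.1929) / (-4) = 0.7889
  z = (-3 - (-2)·-1.0186 - (-3)·0.7889) / (7) = -0.3815
Iteration 3:
  x = (-3 - (2)·0.7889 - (-1)·-0.3815) / (5) = -0.9919
  y = (-5 - (2)·-0.9919 - (-1)·-0.3815) / (-4) = 0.8494
  z = (-3 - (-2)·-0.9919 - (-3)·0.8494) / (7) = -0.3479

(-0.9919, 0.8494, -0.3479)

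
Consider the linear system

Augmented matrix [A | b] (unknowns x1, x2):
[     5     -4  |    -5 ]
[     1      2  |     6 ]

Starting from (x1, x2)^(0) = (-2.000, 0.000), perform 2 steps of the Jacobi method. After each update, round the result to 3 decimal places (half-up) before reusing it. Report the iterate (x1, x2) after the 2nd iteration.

(2.200, 3.500)

Iteration 1:
  x1 = (-5 - (-4)·0.000) / (5) = -1.000
  x2 = (6 - (1)·-2.000) / (2) = 4.000
Iteration 2:
  x1 = (-5 - (-4)·4.000) / (5) = 2.200
  x2 = (6 - (1)·-1.000) / (2) = 3.500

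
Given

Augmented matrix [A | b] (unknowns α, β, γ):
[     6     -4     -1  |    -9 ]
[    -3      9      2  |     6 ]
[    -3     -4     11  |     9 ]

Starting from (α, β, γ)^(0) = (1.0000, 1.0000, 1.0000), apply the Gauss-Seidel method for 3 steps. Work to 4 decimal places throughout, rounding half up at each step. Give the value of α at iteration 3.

Iteration 1:
  α = (-9 - (-4)·1.0000 - (-1)·1.0000) / (6) = -0.6667
  β = (6 - (-3)·-0.6667 - (2)·1.0000) / (9) = 0.2222
  γ = (9 - (-3)·-0.6667 - (-4)·0.2222) / (11) = 0.7172
Iteration 2:
  α = (-9 - (-4)·0.2222 - (-1)·0.7172) / (6) = -1.2323
  β = (6 - (-3)·-1.2323 - (2)·0.7172) / (9) = 0.0965
  γ = (9 - (-3)·-1.2323 - (-4)·0.0965) / (11) = 0.5172
Iteration 3:
  α = (-9 - (-4)·0.0965 - (-1)·0.5172) / (6) = -1.3495
  β = (6 - (-3)·-1.3495 - (2)·0.5172) / (9) = 0.1019
  γ = (9 - (-3)·-1.3495 - (-4)·0.1019) / (11) = 0.4872

-1.3495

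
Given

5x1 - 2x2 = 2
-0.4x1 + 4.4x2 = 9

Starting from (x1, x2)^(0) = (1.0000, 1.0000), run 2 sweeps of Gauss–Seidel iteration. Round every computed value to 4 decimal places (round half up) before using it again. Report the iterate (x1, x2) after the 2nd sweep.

Iteration 1:
  x1 = (2 - (-2)·1.0000) / (5) = 0.8000
  x2 = (9 - (-0.4)·0.8000) / (4.4) = 2.1182
Iteration 2:
  x1 = (2 - (-2)·2.1182) / (5) = 1.2473
  x2 = (9 - (-0.4)·1.2473) / (4.4) = 2.1588

(1.2473, 2.1588)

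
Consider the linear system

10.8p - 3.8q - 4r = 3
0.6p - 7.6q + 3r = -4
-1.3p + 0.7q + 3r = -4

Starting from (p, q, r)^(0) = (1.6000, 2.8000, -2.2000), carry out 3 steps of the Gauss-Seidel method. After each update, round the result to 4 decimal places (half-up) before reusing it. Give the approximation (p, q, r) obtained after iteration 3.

(-0.2291, -0.0647, -1.4175)

Iteration 1:
  p = (3 - (-3.8)·2.8000 - (-4)·-2.2000) / (10.8) = 0.4481
  q = (-4 - (0.6)·0.4481 - (3)·-2.2000) / (-7.6) = -0.3067
  r = (-4 - (-1.3)·0.4481 - (0.7)·-0.3067) / (3) = -1.0676
Iteration 2:
  p = (3 - (-3.8)·-0.3067 - (-4)·-1.0676) / (10.8) = -0.2255
  q = (-4 - (0.6)·-0.2255 - (3)·-1.0676) / (-7.6) = 0.0871
  r = (-4 - (-1.3)·-0.2255 - (0.7)·0.0871) / (3) = -1.4514
Iteration 3:
  p = (3 - (-3.8)·0.0871 - (-4)·-1.4514) / (10.8) = -0.2291
  q = (-4 - (0.6)·-0.2291 - (3)·-1.4514) / (-7.6) = -0.0647
  r = (-4 - (-1.3)·-0.2291 - (0.7)·-0.0647) / (3) = -1.4175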